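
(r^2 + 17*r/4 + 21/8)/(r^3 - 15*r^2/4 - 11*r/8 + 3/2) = (2*r + 7)/(2*r^2 - 9*r + 4)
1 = 1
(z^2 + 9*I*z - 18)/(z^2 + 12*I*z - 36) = (z + 3*I)/(z + 6*I)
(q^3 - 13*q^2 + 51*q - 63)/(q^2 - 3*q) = q - 10 + 21/q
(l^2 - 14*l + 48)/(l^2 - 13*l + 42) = (l - 8)/(l - 7)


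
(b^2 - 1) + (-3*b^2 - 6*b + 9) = -2*b^2 - 6*b + 8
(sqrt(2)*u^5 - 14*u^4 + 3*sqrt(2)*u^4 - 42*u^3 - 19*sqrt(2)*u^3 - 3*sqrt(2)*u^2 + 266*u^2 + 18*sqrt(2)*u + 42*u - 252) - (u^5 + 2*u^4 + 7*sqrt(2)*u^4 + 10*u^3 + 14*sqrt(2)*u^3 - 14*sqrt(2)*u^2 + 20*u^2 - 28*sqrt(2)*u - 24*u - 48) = -u^5 + sqrt(2)*u^5 - 16*u^4 - 4*sqrt(2)*u^4 - 52*u^3 - 33*sqrt(2)*u^3 + 11*sqrt(2)*u^2 + 246*u^2 + 46*sqrt(2)*u + 66*u - 204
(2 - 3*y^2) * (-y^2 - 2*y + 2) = 3*y^4 + 6*y^3 - 8*y^2 - 4*y + 4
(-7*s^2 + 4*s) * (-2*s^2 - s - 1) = 14*s^4 - s^3 + 3*s^2 - 4*s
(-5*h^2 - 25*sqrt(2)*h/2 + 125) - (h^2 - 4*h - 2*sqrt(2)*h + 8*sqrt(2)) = -6*h^2 - 21*sqrt(2)*h/2 + 4*h - 8*sqrt(2) + 125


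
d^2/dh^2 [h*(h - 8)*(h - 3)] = 6*h - 22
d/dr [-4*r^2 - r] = -8*r - 1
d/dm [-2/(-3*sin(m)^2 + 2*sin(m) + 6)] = 4*(1 - 3*sin(m))*cos(m)/(-3*sin(m)^2 + 2*sin(m) + 6)^2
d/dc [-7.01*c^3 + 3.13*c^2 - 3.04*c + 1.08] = -21.03*c^2 + 6.26*c - 3.04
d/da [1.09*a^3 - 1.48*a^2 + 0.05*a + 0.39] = 3.27*a^2 - 2.96*a + 0.05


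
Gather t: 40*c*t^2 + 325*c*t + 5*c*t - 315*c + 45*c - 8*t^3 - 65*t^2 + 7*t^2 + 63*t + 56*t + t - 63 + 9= -270*c - 8*t^3 + t^2*(40*c - 58) + t*(330*c + 120) - 54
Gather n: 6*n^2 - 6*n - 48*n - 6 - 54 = 6*n^2 - 54*n - 60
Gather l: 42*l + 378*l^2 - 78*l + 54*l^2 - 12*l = 432*l^2 - 48*l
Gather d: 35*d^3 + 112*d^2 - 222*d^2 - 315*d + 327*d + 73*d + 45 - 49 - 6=35*d^3 - 110*d^2 + 85*d - 10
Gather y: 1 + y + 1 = y + 2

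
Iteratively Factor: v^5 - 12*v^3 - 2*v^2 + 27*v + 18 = (v + 1)*(v^4 - v^3 - 11*v^2 + 9*v + 18) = (v - 3)*(v + 1)*(v^3 + 2*v^2 - 5*v - 6) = (v - 3)*(v + 1)^2*(v^2 + v - 6) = (v - 3)*(v - 2)*(v + 1)^2*(v + 3)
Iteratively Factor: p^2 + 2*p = (p)*(p + 2)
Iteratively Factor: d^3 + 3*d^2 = (d)*(d^2 + 3*d) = d*(d + 3)*(d)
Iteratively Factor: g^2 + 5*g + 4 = (g + 4)*(g + 1)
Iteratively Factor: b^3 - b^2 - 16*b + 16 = (b + 4)*(b^2 - 5*b + 4) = (b - 4)*(b + 4)*(b - 1)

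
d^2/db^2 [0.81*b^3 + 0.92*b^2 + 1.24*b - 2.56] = 4.86*b + 1.84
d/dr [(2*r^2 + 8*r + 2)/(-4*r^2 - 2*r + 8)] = (7*r^2 + 12*r + 17)/(4*r^4 + 4*r^3 - 15*r^2 - 8*r + 16)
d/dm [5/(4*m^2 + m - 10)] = 5*(-8*m - 1)/(4*m^2 + m - 10)^2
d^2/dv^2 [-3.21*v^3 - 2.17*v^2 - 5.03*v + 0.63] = -19.26*v - 4.34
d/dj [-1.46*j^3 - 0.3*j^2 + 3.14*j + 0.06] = -4.38*j^2 - 0.6*j + 3.14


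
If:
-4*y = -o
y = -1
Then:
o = -4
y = -1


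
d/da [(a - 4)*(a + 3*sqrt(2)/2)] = 2*a - 4 + 3*sqrt(2)/2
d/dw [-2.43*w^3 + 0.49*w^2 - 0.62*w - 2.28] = -7.29*w^2 + 0.98*w - 0.62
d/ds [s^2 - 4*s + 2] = 2*s - 4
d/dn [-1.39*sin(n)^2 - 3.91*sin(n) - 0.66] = -(2.78*sin(n) + 3.91)*cos(n)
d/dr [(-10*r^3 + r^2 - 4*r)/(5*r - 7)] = (-100*r^3 + 215*r^2 - 14*r + 28)/(25*r^2 - 70*r + 49)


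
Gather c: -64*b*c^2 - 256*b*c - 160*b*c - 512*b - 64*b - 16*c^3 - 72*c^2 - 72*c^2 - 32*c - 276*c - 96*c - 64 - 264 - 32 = -576*b - 16*c^3 + c^2*(-64*b - 144) + c*(-416*b - 404) - 360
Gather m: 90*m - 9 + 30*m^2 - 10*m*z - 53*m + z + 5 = 30*m^2 + m*(37 - 10*z) + z - 4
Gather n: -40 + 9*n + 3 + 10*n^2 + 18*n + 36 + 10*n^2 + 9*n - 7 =20*n^2 + 36*n - 8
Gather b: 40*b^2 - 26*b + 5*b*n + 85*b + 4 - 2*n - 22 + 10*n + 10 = 40*b^2 + b*(5*n + 59) + 8*n - 8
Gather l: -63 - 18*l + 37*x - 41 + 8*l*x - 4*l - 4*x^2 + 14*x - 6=l*(8*x - 22) - 4*x^2 + 51*x - 110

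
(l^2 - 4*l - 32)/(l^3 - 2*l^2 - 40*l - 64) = 1/(l + 2)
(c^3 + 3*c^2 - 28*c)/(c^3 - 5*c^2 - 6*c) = (-c^2 - 3*c + 28)/(-c^2 + 5*c + 6)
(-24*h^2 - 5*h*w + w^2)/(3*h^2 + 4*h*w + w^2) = (-8*h + w)/(h + w)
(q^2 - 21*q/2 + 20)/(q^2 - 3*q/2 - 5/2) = (q - 8)/(q + 1)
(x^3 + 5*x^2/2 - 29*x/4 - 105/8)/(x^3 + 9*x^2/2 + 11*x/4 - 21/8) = (2*x - 5)/(2*x - 1)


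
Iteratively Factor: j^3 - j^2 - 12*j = (j + 3)*(j^2 - 4*j) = j*(j + 3)*(j - 4)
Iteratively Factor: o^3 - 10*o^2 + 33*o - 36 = (o - 4)*(o^2 - 6*o + 9) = (o - 4)*(o - 3)*(o - 3)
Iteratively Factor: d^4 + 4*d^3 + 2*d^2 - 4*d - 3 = (d + 3)*(d^3 + d^2 - d - 1) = (d + 1)*(d + 3)*(d^2 - 1) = (d + 1)^2*(d + 3)*(d - 1)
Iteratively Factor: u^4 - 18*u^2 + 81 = (u - 3)*(u^3 + 3*u^2 - 9*u - 27) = (u - 3)^2*(u^2 + 6*u + 9) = (u - 3)^2*(u + 3)*(u + 3)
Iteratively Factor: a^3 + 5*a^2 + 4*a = (a)*(a^2 + 5*a + 4) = a*(a + 1)*(a + 4)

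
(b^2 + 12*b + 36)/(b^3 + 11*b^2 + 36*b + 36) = (b + 6)/(b^2 + 5*b + 6)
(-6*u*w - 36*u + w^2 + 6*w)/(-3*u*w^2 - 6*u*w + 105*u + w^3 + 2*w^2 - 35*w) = (6*u*w + 36*u - w^2 - 6*w)/(3*u*w^2 + 6*u*w - 105*u - w^3 - 2*w^2 + 35*w)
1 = 1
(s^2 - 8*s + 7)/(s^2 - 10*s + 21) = (s - 1)/(s - 3)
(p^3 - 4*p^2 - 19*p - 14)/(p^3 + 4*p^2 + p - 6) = (p^2 - 6*p - 7)/(p^2 + 2*p - 3)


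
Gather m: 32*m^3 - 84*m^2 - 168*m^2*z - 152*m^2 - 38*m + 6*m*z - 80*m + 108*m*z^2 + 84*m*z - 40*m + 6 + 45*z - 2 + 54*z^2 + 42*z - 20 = 32*m^3 + m^2*(-168*z - 236) + m*(108*z^2 + 90*z - 158) + 54*z^2 + 87*z - 16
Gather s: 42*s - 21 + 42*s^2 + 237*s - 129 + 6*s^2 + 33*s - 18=48*s^2 + 312*s - 168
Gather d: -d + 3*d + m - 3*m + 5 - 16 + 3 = 2*d - 2*m - 8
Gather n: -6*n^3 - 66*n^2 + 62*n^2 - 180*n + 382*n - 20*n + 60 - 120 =-6*n^3 - 4*n^2 + 182*n - 60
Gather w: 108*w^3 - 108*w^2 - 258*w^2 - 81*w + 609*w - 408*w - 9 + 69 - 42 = 108*w^3 - 366*w^2 + 120*w + 18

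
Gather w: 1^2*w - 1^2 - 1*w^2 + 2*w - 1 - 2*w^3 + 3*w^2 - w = -2*w^3 + 2*w^2 + 2*w - 2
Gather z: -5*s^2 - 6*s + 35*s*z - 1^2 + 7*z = -5*s^2 - 6*s + z*(35*s + 7) - 1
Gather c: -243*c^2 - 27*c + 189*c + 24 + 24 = -243*c^2 + 162*c + 48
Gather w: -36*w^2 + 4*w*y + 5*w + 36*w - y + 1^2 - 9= -36*w^2 + w*(4*y + 41) - y - 8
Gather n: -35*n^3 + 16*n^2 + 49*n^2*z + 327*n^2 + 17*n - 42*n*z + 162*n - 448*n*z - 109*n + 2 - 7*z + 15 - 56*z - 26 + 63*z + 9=-35*n^3 + n^2*(49*z + 343) + n*(70 - 490*z)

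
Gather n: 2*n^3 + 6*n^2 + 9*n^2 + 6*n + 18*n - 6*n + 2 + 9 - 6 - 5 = 2*n^3 + 15*n^2 + 18*n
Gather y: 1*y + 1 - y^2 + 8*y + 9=-y^2 + 9*y + 10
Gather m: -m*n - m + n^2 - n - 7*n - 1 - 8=m*(-n - 1) + n^2 - 8*n - 9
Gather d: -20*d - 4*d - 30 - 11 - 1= -24*d - 42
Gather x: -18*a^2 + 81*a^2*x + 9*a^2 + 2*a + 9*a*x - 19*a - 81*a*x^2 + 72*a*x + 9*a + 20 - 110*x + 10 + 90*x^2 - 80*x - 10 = -9*a^2 - 8*a + x^2*(90 - 81*a) + x*(81*a^2 + 81*a - 190) + 20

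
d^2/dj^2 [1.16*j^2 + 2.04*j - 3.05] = 2.32000000000000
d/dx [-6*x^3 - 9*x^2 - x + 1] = -18*x^2 - 18*x - 1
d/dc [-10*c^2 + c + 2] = 1 - 20*c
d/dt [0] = 0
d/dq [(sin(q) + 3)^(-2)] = -2*cos(q)/(sin(q) + 3)^3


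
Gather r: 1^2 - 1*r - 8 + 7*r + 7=6*r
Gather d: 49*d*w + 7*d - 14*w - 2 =d*(49*w + 7) - 14*w - 2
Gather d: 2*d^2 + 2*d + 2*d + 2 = 2*d^2 + 4*d + 2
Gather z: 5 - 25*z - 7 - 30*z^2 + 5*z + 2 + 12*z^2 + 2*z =-18*z^2 - 18*z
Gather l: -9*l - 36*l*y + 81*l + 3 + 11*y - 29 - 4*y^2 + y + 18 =l*(72 - 36*y) - 4*y^2 + 12*y - 8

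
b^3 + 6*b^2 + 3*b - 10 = (b - 1)*(b + 2)*(b + 5)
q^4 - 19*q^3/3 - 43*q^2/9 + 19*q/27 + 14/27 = (q - 7)*(q - 1/3)*(q + 1/3)*(q + 2/3)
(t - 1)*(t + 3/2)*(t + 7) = t^3 + 15*t^2/2 + 2*t - 21/2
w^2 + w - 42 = (w - 6)*(w + 7)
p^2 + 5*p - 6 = (p - 1)*(p + 6)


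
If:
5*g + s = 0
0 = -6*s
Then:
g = 0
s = 0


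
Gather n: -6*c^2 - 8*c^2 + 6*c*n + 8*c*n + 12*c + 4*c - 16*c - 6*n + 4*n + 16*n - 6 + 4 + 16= -14*c^2 + n*(14*c + 14) + 14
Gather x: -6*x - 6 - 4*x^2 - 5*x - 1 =-4*x^2 - 11*x - 7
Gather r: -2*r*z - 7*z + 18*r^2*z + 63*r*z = 18*r^2*z + 61*r*z - 7*z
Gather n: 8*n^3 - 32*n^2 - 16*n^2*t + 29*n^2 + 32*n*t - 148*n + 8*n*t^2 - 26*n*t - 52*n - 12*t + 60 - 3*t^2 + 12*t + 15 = 8*n^3 + n^2*(-16*t - 3) + n*(8*t^2 + 6*t - 200) - 3*t^2 + 75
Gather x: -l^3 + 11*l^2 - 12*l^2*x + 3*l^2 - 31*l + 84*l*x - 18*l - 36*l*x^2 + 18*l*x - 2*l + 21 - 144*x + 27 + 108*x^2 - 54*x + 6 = -l^3 + 14*l^2 - 51*l + x^2*(108 - 36*l) + x*(-12*l^2 + 102*l - 198) + 54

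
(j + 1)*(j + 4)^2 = j^3 + 9*j^2 + 24*j + 16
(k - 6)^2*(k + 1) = k^3 - 11*k^2 + 24*k + 36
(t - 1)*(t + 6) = t^2 + 5*t - 6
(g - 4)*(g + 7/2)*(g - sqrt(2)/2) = g^3 - sqrt(2)*g^2/2 - g^2/2 - 14*g + sqrt(2)*g/4 + 7*sqrt(2)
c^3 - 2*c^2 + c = c*(c - 1)^2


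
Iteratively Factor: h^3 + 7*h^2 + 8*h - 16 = (h + 4)*(h^2 + 3*h - 4) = (h - 1)*(h + 4)*(h + 4)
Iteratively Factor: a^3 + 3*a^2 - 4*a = (a)*(a^2 + 3*a - 4) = a*(a - 1)*(a + 4)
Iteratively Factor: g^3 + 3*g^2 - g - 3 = (g + 3)*(g^2 - 1) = (g - 1)*(g + 3)*(g + 1)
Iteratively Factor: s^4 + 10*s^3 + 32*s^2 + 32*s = (s + 2)*(s^3 + 8*s^2 + 16*s) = (s + 2)*(s + 4)*(s^2 + 4*s) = (s + 2)*(s + 4)^2*(s)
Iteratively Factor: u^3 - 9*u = (u + 3)*(u^2 - 3*u) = (u - 3)*(u + 3)*(u)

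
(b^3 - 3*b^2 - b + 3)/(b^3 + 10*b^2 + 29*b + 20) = (b^2 - 4*b + 3)/(b^2 + 9*b + 20)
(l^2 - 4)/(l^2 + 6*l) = (l^2 - 4)/(l*(l + 6))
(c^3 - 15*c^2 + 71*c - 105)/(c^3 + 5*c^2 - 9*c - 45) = (c^2 - 12*c + 35)/(c^2 + 8*c + 15)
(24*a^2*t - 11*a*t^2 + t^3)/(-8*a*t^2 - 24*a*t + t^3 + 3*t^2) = (-3*a + t)/(t + 3)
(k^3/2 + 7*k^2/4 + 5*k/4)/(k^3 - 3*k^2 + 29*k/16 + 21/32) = 8*k*(2*k^2 + 7*k + 5)/(32*k^3 - 96*k^2 + 58*k + 21)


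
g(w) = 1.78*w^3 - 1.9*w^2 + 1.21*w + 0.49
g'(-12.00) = 815.77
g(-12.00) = -3363.47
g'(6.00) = 170.65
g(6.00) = 323.83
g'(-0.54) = 4.82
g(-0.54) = -1.00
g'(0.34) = 0.54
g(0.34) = 0.75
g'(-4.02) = 102.78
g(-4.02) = -150.72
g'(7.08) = 241.98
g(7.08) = 545.53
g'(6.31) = 189.85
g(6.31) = 379.68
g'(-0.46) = 4.09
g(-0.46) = -0.64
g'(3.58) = 56.05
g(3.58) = 62.14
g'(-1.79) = 25.12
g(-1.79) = -17.97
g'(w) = 5.34*w^2 - 3.8*w + 1.21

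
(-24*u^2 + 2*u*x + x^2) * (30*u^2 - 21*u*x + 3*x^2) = -720*u^4 + 564*u^3*x - 84*u^2*x^2 - 15*u*x^3 + 3*x^4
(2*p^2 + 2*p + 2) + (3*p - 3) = 2*p^2 + 5*p - 1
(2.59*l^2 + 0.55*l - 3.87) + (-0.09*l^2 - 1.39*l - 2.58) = 2.5*l^2 - 0.84*l - 6.45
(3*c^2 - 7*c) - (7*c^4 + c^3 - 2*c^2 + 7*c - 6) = -7*c^4 - c^3 + 5*c^2 - 14*c + 6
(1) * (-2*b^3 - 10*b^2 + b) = -2*b^3 - 10*b^2 + b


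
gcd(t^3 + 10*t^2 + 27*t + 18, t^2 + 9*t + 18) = t^2 + 9*t + 18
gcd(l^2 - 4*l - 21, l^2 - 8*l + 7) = l - 7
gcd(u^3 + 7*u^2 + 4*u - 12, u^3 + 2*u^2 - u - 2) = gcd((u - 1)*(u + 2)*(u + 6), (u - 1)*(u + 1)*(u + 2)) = u^2 + u - 2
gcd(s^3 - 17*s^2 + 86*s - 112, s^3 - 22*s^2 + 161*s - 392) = s^2 - 15*s + 56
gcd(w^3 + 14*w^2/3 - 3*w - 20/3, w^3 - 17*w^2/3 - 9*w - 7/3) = w + 1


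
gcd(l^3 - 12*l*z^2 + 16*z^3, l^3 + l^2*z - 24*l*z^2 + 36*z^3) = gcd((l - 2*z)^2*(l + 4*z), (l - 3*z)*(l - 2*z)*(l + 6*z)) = -l + 2*z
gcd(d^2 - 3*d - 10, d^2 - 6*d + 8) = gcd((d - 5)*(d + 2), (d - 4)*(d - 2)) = 1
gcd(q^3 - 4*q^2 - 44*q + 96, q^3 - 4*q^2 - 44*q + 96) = q^3 - 4*q^2 - 44*q + 96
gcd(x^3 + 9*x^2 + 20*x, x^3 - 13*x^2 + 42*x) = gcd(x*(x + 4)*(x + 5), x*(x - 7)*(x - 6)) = x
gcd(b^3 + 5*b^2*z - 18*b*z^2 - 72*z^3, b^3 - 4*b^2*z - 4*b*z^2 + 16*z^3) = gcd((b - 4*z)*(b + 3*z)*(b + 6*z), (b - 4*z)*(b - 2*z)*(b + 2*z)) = -b + 4*z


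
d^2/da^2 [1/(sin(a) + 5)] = (5*sin(a) + cos(a)^2 + 1)/(sin(a) + 5)^3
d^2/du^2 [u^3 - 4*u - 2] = 6*u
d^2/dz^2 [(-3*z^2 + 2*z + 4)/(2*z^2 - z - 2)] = 4*(z^3 + 6*z^2 + 2)/(8*z^6 - 12*z^5 - 18*z^4 + 23*z^3 + 18*z^2 - 12*z - 8)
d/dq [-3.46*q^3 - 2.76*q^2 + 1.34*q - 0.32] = -10.38*q^2 - 5.52*q + 1.34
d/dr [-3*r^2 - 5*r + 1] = -6*r - 5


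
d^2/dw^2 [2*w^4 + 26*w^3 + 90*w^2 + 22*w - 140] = 24*w^2 + 156*w + 180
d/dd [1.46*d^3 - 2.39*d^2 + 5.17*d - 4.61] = 4.38*d^2 - 4.78*d + 5.17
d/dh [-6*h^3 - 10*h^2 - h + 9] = -18*h^2 - 20*h - 1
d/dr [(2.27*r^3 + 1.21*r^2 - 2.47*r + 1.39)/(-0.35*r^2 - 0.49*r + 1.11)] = (-0.7945*r^4 - 2.2246*r^3 + 6.1017*r^2 + 3.6592*r - 2.0606)/(0.1225*r^4 + 0.343*r^3 - 0.5369*r^2 - 1.0878*r + 1.2321)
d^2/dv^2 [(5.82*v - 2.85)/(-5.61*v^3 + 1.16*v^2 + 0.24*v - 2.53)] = (-1099.005732*v^5 + 1303.591212*v^4 - 328.08144*v^3 + 991.246392*v^2 - 340.428006*v + 9.988872)/(176.558481*v^9 - 109.522908*v^8 - 0.0134640000000026*v^7 + 246.683287*v^6 - 98.784792*v^5 - 10.425696*v^4 + 111.939435*v^3 - 21.837948*v^2 - 4.608648*v + 16.194277)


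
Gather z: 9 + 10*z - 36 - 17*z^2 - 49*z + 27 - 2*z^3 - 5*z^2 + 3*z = -2*z^3 - 22*z^2 - 36*z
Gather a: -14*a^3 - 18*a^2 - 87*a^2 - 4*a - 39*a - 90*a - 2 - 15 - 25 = -14*a^3 - 105*a^2 - 133*a - 42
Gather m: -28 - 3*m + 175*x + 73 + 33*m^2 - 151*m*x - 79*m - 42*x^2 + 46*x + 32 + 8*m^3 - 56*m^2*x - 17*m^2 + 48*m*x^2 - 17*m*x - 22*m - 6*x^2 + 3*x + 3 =8*m^3 + m^2*(16 - 56*x) + m*(48*x^2 - 168*x - 104) - 48*x^2 + 224*x + 80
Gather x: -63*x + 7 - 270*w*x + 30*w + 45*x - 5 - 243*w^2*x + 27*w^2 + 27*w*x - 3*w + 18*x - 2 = 27*w^2 + 27*w + x*(-243*w^2 - 243*w)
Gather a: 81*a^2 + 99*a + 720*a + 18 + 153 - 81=81*a^2 + 819*a + 90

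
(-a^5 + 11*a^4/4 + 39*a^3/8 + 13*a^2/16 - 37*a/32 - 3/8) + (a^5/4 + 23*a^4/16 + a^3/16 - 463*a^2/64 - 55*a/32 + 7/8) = -3*a^5/4 + 67*a^4/16 + 79*a^3/16 - 411*a^2/64 - 23*a/8 + 1/2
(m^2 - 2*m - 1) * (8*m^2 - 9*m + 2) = 8*m^4 - 25*m^3 + 12*m^2 + 5*m - 2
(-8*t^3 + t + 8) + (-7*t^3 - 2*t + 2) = -15*t^3 - t + 10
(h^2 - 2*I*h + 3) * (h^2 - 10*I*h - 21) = h^4 - 12*I*h^3 - 38*h^2 + 12*I*h - 63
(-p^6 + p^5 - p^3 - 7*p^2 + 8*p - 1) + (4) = -p^6 + p^5 - p^3 - 7*p^2 + 8*p + 3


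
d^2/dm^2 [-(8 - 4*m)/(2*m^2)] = 4*(m - 6)/m^4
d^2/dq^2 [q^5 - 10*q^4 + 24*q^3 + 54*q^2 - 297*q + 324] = 20*q^3 - 120*q^2 + 144*q + 108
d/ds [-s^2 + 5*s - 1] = 5 - 2*s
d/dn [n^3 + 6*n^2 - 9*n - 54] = 3*n^2 + 12*n - 9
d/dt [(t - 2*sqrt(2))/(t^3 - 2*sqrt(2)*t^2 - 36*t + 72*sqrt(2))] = -2*t/(t^4 - 72*t^2 + 1296)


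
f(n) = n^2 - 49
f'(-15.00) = -30.00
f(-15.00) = 176.00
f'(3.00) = 6.00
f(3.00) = -40.00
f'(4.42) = 8.84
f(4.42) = -29.46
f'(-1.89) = -3.78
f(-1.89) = -45.43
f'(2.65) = 5.30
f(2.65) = -41.98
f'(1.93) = 3.86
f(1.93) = -45.28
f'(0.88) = 1.76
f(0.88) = -48.23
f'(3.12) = 6.24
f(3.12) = -39.27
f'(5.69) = 11.38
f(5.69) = -16.62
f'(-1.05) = -2.10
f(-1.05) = -47.90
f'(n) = 2*n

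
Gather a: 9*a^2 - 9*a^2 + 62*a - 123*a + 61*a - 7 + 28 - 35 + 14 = 0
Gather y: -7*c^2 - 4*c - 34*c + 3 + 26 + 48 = -7*c^2 - 38*c + 77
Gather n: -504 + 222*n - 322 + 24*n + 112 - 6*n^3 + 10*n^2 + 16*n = -6*n^3 + 10*n^2 + 262*n - 714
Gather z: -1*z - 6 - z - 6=-2*z - 12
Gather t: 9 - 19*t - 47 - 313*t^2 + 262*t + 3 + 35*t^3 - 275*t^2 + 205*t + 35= 35*t^3 - 588*t^2 + 448*t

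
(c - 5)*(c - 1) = c^2 - 6*c + 5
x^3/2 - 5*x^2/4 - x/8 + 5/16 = (x/2 + 1/4)*(x - 5/2)*(x - 1/2)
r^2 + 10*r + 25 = (r + 5)^2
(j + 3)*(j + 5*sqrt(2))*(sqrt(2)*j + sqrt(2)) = sqrt(2)*j^3 + 4*sqrt(2)*j^2 + 10*j^2 + 3*sqrt(2)*j + 40*j + 30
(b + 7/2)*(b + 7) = b^2 + 21*b/2 + 49/2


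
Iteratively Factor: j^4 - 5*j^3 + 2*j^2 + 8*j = (j - 4)*(j^3 - j^2 - 2*j) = (j - 4)*(j + 1)*(j^2 - 2*j) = j*(j - 4)*(j + 1)*(j - 2)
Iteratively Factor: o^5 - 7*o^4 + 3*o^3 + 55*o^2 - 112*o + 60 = (o - 2)*(o^4 - 5*o^3 - 7*o^2 + 41*o - 30) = (o - 2)*(o + 3)*(o^3 - 8*o^2 + 17*o - 10) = (o - 5)*(o - 2)*(o + 3)*(o^2 - 3*o + 2) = (o - 5)*(o - 2)^2*(o + 3)*(o - 1)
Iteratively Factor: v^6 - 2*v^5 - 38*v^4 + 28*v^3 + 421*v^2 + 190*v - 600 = (v + 4)*(v^5 - 6*v^4 - 14*v^3 + 84*v^2 + 85*v - 150) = (v - 5)*(v + 4)*(v^4 - v^3 - 19*v^2 - 11*v + 30) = (v - 5)^2*(v + 4)*(v^3 + 4*v^2 + v - 6) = (v - 5)^2*(v + 3)*(v + 4)*(v^2 + v - 2) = (v - 5)^2*(v - 1)*(v + 3)*(v + 4)*(v + 2)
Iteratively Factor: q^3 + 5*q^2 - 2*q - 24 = (q - 2)*(q^2 + 7*q + 12) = (q - 2)*(q + 3)*(q + 4)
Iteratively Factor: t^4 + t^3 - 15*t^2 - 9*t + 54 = (t - 2)*(t^3 + 3*t^2 - 9*t - 27) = (t - 2)*(t + 3)*(t^2 - 9) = (t - 2)*(t + 3)^2*(t - 3)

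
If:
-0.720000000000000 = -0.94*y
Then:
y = 0.77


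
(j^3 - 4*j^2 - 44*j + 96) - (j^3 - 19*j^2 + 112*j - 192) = 15*j^2 - 156*j + 288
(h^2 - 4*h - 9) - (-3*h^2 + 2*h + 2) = 4*h^2 - 6*h - 11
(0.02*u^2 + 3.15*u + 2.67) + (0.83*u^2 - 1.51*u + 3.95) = 0.85*u^2 + 1.64*u + 6.62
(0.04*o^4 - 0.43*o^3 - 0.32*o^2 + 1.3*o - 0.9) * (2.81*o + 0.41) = 0.1124*o^5 - 1.1919*o^4 - 1.0755*o^3 + 3.5218*o^2 - 1.996*o - 0.369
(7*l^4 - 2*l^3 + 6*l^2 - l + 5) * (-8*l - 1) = -56*l^5 + 9*l^4 - 46*l^3 + 2*l^2 - 39*l - 5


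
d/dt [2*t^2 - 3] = 4*t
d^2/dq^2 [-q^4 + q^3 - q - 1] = 6*q*(1 - 2*q)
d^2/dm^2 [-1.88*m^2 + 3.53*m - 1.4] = -3.76000000000000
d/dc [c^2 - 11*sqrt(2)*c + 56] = 2*c - 11*sqrt(2)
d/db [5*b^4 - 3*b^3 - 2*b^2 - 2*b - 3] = 20*b^3 - 9*b^2 - 4*b - 2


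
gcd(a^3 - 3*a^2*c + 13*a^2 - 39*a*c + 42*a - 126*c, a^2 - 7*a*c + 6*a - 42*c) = a + 6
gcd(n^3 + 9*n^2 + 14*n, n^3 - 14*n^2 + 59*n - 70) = 1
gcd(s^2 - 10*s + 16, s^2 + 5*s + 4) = 1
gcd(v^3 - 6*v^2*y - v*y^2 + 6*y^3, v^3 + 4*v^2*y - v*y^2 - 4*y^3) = -v^2 + y^2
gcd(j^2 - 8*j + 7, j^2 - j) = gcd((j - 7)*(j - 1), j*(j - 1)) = j - 1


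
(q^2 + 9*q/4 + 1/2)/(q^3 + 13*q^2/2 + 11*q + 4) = (4*q + 1)/(2*(2*q^2 + 9*q + 4))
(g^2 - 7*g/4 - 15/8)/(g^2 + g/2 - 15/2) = (g + 3/4)/(g + 3)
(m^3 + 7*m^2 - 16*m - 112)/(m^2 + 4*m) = m + 3 - 28/m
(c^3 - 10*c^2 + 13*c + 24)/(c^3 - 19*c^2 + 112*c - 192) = (c + 1)/(c - 8)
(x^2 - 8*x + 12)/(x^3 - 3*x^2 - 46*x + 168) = (x - 2)/(x^2 + 3*x - 28)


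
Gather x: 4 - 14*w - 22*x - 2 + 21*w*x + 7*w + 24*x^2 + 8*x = -7*w + 24*x^2 + x*(21*w - 14) + 2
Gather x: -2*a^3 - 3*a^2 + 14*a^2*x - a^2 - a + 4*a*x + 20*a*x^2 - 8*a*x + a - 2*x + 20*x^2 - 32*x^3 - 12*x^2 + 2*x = -2*a^3 - 4*a^2 - 32*x^3 + x^2*(20*a + 8) + x*(14*a^2 - 4*a)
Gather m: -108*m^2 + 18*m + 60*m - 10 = -108*m^2 + 78*m - 10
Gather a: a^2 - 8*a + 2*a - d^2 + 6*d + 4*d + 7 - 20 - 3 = a^2 - 6*a - d^2 + 10*d - 16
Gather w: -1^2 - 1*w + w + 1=0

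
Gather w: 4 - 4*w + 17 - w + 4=25 - 5*w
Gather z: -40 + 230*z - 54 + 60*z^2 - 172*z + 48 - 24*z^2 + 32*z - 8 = 36*z^2 + 90*z - 54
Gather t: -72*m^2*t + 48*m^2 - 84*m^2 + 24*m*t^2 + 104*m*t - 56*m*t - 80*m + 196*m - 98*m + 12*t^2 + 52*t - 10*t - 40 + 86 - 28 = -36*m^2 + 18*m + t^2*(24*m + 12) + t*(-72*m^2 + 48*m + 42) + 18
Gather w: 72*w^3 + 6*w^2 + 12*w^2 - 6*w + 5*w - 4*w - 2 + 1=72*w^3 + 18*w^2 - 5*w - 1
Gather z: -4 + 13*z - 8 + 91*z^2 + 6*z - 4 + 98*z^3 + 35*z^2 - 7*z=98*z^3 + 126*z^2 + 12*z - 16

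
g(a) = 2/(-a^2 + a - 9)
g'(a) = 2*(2*a - 1)/(-a^2 + a - 9)^2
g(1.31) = -0.21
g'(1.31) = 0.04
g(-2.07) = -0.13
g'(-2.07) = -0.04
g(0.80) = -0.23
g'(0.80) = 0.02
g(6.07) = -0.05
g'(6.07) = 0.01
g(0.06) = -0.22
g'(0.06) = -0.02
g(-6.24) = -0.04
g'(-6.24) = -0.01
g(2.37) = -0.16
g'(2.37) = 0.05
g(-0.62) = -0.20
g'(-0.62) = -0.04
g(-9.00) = -0.02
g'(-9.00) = 0.00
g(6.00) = -0.05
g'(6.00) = 0.01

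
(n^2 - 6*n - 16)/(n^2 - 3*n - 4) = (-n^2 + 6*n + 16)/(-n^2 + 3*n + 4)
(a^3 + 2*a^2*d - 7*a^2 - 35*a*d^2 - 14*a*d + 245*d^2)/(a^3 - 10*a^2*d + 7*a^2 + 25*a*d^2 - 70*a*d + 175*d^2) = (a^2 + 7*a*d - 7*a - 49*d)/(a^2 - 5*a*d + 7*a - 35*d)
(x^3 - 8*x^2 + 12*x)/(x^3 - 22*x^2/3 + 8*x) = 3*(x - 2)/(3*x - 4)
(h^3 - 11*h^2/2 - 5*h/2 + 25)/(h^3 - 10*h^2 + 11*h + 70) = (h - 5/2)/(h - 7)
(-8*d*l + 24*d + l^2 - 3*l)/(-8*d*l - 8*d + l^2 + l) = (l - 3)/(l + 1)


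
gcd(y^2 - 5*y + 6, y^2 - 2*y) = y - 2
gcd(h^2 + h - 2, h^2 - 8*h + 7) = h - 1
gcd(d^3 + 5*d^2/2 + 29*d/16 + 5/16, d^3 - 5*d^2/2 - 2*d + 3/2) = d + 1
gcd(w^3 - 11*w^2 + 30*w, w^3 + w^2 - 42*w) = w^2 - 6*w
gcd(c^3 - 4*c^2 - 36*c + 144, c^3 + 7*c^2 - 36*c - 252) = c^2 - 36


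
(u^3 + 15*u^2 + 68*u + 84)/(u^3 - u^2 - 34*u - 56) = (u^2 + 13*u + 42)/(u^2 - 3*u - 28)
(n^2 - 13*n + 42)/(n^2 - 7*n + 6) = (n - 7)/(n - 1)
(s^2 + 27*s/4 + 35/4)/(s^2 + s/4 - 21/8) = 2*(s + 5)/(2*s - 3)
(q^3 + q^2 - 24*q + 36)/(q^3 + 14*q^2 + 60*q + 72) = (q^2 - 5*q + 6)/(q^2 + 8*q + 12)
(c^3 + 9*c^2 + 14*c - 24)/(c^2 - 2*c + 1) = (c^2 + 10*c + 24)/(c - 1)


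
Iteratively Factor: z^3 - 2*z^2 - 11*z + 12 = (z - 1)*(z^2 - z - 12) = (z - 4)*(z - 1)*(z + 3)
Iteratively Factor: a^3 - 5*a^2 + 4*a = (a - 1)*(a^2 - 4*a) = a*(a - 1)*(a - 4)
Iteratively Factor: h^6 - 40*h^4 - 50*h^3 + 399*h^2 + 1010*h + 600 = (h + 4)*(h^5 - 4*h^4 - 24*h^3 + 46*h^2 + 215*h + 150) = (h - 5)*(h + 4)*(h^4 + h^3 - 19*h^2 - 49*h - 30) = (h - 5)*(h + 1)*(h + 4)*(h^3 - 19*h - 30) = (h - 5)*(h + 1)*(h + 2)*(h + 4)*(h^2 - 2*h - 15) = (h - 5)^2*(h + 1)*(h + 2)*(h + 4)*(h + 3)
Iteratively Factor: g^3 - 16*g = (g)*(g^2 - 16) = g*(g - 4)*(g + 4)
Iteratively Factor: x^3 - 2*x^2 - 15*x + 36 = (x + 4)*(x^2 - 6*x + 9) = (x - 3)*(x + 4)*(x - 3)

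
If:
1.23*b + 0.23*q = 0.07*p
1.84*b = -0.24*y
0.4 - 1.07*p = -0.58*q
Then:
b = -0.130434782608696*y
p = 0.45280863218026*y + 0.447688564476886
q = 0.835353855918756*y + 0.13625304136253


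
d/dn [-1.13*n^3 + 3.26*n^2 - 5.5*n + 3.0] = -3.39*n^2 + 6.52*n - 5.5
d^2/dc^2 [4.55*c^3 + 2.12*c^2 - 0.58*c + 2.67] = 27.3*c + 4.24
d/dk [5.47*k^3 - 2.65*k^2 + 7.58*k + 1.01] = 16.41*k^2 - 5.3*k + 7.58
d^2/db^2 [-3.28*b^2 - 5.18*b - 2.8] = -6.56000000000000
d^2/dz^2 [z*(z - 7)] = 2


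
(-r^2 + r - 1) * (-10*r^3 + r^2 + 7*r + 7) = 10*r^5 - 11*r^4 + 4*r^3 - r^2 - 7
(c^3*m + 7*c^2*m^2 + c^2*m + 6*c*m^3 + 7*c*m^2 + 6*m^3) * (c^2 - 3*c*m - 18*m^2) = c^5*m + 4*c^4*m^2 + c^4*m - 33*c^3*m^3 + 4*c^3*m^2 - 144*c^2*m^4 - 33*c^2*m^3 - 108*c*m^5 - 144*c*m^4 - 108*m^5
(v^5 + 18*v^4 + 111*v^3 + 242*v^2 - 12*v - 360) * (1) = v^5 + 18*v^4 + 111*v^3 + 242*v^2 - 12*v - 360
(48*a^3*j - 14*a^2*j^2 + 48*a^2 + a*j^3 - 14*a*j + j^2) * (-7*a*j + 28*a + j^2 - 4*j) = -336*a^4*j^2 + 1344*a^4*j + 146*a^3*j^3 - 584*a^3*j^2 - 336*a^3*j + 1344*a^3 - 21*a^2*j^4 + 84*a^2*j^3 + 146*a^2*j^2 - 584*a^2*j + a*j^5 - 4*a*j^4 - 21*a*j^3 + 84*a*j^2 + j^4 - 4*j^3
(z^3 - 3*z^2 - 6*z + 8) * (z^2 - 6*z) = z^5 - 9*z^4 + 12*z^3 + 44*z^2 - 48*z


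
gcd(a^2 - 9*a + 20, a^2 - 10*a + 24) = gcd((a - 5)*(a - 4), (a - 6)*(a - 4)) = a - 4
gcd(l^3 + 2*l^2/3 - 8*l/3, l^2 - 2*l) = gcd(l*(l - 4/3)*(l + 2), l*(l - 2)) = l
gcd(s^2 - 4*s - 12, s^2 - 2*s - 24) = s - 6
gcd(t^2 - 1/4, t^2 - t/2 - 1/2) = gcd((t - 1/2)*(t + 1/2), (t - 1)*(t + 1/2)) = t + 1/2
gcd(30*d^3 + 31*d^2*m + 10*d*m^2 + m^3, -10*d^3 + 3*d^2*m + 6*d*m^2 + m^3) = 10*d^2 + 7*d*m + m^2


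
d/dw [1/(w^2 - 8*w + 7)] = 2*(4 - w)/(w^2 - 8*w + 7)^2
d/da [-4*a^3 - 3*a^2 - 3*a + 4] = -12*a^2 - 6*a - 3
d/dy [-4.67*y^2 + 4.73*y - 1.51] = 4.73 - 9.34*y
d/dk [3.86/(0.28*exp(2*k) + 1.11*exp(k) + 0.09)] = (-2.1616*exp(k) - 4.2846)*exp(k)/(0.28*exp(2*k) + 1.11*exp(k) + 0.09)^2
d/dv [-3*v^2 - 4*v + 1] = -6*v - 4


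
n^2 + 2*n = n*(n + 2)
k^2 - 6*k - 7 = (k - 7)*(k + 1)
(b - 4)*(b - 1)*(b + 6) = b^3 + b^2 - 26*b + 24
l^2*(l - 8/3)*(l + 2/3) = l^4 - 2*l^3 - 16*l^2/9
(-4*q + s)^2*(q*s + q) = 16*q^3*s + 16*q^3 - 8*q^2*s^2 - 8*q^2*s + q*s^3 + q*s^2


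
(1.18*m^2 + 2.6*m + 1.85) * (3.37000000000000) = 3.9766*m^2 + 8.762*m + 6.2345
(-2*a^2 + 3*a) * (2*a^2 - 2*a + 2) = -4*a^4 + 10*a^3 - 10*a^2 + 6*a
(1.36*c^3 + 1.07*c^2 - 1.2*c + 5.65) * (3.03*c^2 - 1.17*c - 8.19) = 4.1208*c^5 + 1.6509*c^4 - 16.0263*c^3 + 9.7602*c^2 + 3.2175*c - 46.2735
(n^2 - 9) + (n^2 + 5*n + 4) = 2*n^2 + 5*n - 5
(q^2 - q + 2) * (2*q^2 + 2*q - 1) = 2*q^4 + q^2 + 5*q - 2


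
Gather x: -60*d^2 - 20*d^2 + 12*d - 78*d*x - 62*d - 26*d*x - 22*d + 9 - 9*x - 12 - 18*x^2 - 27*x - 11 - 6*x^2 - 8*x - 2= -80*d^2 - 72*d - 24*x^2 + x*(-104*d - 44) - 16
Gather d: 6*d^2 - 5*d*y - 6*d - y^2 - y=6*d^2 + d*(-5*y - 6) - y^2 - y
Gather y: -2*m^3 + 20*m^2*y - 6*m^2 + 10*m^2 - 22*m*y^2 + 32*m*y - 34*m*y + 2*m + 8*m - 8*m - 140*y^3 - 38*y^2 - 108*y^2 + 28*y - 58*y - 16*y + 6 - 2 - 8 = -2*m^3 + 4*m^2 + 2*m - 140*y^3 + y^2*(-22*m - 146) + y*(20*m^2 - 2*m - 46) - 4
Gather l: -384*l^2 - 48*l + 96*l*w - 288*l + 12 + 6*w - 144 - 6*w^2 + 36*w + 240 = -384*l^2 + l*(96*w - 336) - 6*w^2 + 42*w + 108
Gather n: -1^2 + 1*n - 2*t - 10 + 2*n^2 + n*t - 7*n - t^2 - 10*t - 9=2*n^2 + n*(t - 6) - t^2 - 12*t - 20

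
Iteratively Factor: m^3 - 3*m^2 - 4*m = (m + 1)*(m^2 - 4*m) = m*(m + 1)*(m - 4)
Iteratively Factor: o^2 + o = (o + 1)*(o)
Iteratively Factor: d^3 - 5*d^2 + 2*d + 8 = (d - 2)*(d^2 - 3*d - 4) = (d - 4)*(d - 2)*(d + 1)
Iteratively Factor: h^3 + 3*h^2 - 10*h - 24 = (h + 2)*(h^2 + h - 12) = (h - 3)*(h + 2)*(h + 4)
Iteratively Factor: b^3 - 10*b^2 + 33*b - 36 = (b - 4)*(b^2 - 6*b + 9) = (b - 4)*(b - 3)*(b - 3)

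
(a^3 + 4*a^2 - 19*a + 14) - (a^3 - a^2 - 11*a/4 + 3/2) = 5*a^2 - 65*a/4 + 25/2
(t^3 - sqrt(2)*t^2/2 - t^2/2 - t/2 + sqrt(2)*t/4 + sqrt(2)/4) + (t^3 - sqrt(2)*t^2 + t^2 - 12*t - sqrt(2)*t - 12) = 2*t^3 - 3*sqrt(2)*t^2/2 + t^2/2 - 25*t/2 - 3*sqrt(2)*t/4 - 12 + sqrt(2)/4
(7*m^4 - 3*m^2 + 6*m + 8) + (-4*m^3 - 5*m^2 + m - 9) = 7*m^4 - 4*m^3 - 8*m^2 + 7*m - 1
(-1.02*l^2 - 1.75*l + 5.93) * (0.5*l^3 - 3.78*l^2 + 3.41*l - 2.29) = -0.51*l^5 + 2.9806*l^4 + 6.1018*l^3 - 26.0471*l^2 + 24.2288*l - 13.5797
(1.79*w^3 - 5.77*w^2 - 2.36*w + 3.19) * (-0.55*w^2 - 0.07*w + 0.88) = -0.9845*w^5 + 3.0482*w^4 + 3.2771*w^3 - 6.6669*w^2 - 2.3001*w + 2.8072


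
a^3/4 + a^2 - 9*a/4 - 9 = (a/4 + 1)*(a - 3)*(a + 3)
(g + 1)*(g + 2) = g^2 + 3*g + 2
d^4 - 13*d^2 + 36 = (d - 3)*(d - 2)*(d + 2)*(d + 3)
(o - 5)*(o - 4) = o^2 - 9*o + 20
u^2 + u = u*(u + 1)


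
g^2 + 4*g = g*(g + 4)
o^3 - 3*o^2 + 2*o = o*(o - 2)*(o - 1)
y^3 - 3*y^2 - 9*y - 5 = (y - 5)*(y + 1)^2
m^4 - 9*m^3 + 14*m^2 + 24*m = m*(m - 6)*(m - 4)*(m + 1)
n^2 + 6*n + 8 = (n + 2)*(n + 4)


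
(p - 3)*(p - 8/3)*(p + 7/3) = p^3 - 10*p^2/3 - 47*p/9 + 56/3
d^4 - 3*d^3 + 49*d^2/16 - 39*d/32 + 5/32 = (d - 5/4)*(d - 1)*(d - 1/2)*(d - 1/4)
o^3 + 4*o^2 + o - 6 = (o - 1)*(o + 2)*(o + 3)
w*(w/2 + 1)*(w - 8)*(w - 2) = w^4/2 - 4*w^3 - 2*w^2 + 16*w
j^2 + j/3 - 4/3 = (j - 1)*(j + 4/3)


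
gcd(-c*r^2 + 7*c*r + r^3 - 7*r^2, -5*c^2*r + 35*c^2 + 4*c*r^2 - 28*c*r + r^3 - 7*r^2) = -c*r + 7*c + r^2 - 7*r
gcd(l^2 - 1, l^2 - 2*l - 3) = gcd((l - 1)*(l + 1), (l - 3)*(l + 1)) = l + 1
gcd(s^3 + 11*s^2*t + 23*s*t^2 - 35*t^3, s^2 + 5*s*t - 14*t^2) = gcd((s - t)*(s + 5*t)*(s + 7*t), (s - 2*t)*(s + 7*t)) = s + 7*t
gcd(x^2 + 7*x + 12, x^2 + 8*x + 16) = x + 4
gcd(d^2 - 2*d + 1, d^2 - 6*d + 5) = d - 1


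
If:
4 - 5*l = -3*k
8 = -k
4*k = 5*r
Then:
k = -8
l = -4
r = -32/5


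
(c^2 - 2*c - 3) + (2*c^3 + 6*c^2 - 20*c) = 2*c^3 + 7*c^2 - 22*c - 3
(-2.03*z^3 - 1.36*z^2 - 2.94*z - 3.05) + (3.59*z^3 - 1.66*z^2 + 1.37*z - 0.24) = 1.56*z^3 - 3.02*z^2 - 1.57*z - 3.29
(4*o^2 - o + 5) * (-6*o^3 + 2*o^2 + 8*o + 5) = -24*o^5 + 14*o^4 + 22*o^2 + 35*o + 25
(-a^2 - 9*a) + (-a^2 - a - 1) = -2*a^2 - 10*a - 1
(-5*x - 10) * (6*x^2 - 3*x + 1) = -30*x^3 - 45*x^2 + 25*x - 10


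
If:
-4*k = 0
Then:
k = 0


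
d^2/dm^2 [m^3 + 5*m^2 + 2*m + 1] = 6*m + 10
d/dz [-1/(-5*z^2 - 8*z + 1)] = 2*(-5*z - 4)/(5*z^2 + 8*z - 1)^2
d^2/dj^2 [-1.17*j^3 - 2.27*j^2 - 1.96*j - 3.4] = -7.02*j - 4.54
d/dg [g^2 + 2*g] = 2*g + 2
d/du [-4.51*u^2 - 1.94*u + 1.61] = -9.02*u - 1.94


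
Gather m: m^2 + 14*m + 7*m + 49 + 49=m^2 + 21*m + 98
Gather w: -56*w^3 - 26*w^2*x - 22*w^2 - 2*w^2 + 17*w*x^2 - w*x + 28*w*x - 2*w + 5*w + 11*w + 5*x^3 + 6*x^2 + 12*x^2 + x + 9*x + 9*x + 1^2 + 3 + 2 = -56*w^3 + w^2*(-26*x - 24) + w*(17*x^2 + 27*x + 14) + 5*x^3 + 18*x^2 + 19*x + 6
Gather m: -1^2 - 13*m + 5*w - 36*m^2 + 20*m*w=-36*m^2 + m*(20*w - 13) + 5*w - 1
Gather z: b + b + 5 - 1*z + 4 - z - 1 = 2*b - 2*z + 8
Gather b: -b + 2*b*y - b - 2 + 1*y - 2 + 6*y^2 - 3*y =b*(2*y - 2) + 6*y^2 - 2*y - 4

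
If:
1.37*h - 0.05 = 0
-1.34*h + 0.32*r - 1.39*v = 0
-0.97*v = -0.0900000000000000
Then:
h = 0.04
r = 0.56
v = 0.09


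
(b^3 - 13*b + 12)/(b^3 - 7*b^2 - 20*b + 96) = (b - 1)/(b - 8)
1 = 1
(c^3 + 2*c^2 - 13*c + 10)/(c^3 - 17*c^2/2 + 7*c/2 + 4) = 2*(c^2 + 3*c - 10)/(2*c^2 - 15*c - 8)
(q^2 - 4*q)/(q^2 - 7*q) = (q - 4)/(q - 7)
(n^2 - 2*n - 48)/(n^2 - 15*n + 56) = (n + 6)/(n - 7)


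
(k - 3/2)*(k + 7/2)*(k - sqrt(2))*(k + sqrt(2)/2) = k^4 - sqrt(2)*k^3/2 + 2*k^3 - 25*k^2/4 - sqrt(2)*k^2 - 2*k + 21*sqrt(2)*k/8 + 21/4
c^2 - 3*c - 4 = (c - 4)*(c + 1)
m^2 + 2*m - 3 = (m - 1)*(m + 3)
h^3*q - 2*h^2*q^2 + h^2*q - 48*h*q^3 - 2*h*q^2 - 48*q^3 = (h - 8*q)*(h + 6*q)*(h*q + q)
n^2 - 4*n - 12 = (n - 6)*(n + 2)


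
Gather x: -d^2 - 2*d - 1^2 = -d^2 - 2*d - 1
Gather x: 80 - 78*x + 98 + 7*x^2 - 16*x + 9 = 7*x^2 - 94*x + 187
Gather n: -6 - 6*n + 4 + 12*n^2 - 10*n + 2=12*n^2 - 16*n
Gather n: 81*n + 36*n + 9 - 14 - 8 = 117*n - 13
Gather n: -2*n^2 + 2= 2 - 2*n^2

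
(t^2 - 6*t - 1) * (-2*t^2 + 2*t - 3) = -2*t^4 + 14*t^3 - 13*t^2 + 16*t + 3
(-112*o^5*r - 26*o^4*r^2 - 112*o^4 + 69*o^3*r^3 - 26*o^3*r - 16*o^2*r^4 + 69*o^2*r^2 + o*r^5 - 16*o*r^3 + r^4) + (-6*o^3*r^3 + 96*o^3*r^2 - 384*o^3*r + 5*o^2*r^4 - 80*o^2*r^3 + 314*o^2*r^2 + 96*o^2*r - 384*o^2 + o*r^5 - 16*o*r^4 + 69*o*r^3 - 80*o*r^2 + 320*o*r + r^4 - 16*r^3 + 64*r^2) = -112*o^5*r - 26*o^4*r^2 - 112*o^4 + 63*o^3*r^3 + 96*o^3*r^2 - 410*o^3*r - 11*o^2*r^4 - 80*o^2*r^3 + 383*o^2*r^2 + 96*o^2*r - 384*o^2 + 2*o*r^5 - 16*o*r^4 + 53*o*r^3 - 80*o*r^2 + 320*o*r + 2*r^4 - 16*r^3 + 64*r^2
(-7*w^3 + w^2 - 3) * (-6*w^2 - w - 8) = 42*w^5 + w^4 + 55*w^3 + 10*w^2 + 3*w + 24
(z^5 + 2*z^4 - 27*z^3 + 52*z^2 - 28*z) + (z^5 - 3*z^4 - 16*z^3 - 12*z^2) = 2*z^5 - z^4 - 43*z^3 + 40*z^2 - 28*z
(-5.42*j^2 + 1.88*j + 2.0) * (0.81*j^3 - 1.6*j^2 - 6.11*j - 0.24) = -4.3902*j^5 + 10.1948*j^4 + 31.7282*j^3 - 13.386*j^2 - 12.6712*j - 0.48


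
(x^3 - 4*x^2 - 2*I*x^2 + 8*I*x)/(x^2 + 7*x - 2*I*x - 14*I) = x*(x - 4)/(x + 7)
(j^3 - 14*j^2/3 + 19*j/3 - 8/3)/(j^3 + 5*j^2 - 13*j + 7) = (j - 8/3)/(j + 7)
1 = 1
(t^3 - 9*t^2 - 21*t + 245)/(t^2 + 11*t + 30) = (t^2 - 14*t + 49)/(t + 6)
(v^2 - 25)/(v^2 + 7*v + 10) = (v - 5)/(v + 2)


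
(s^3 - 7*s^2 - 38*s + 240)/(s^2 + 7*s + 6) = (s^2 - 13*s + 40)/(s + 1)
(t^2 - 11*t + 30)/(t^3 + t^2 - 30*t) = (t - 6)/(t*(t + 6))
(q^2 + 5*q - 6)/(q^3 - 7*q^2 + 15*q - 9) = (q + 6)/(q^2 - 6*q + 9)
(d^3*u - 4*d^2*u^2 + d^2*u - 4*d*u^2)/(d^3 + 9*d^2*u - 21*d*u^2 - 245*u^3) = d*u*(d^2 - 4*d*u + d - 4*u)/(d^3 + 9*d^2*u - 21*d*u^2 - 245*u^3)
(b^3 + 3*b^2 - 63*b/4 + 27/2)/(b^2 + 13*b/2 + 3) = (4*b^2 - 12*b + 9)/(2*(2*b + 1))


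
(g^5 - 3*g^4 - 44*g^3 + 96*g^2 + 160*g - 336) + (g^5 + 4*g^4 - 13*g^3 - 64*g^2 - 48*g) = 2*g^5 + g^4 - 57*g^3 + 32*g^2 + 112*g - 336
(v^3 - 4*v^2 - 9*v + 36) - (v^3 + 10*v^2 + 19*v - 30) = -14*v^2 - 28*v + 66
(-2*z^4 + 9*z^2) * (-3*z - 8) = 6*z^5 + 16*z^4 - 27*z^3 - 72*z^2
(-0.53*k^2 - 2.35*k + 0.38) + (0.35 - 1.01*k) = -0.53*k^2 - 3.36*k + 0.73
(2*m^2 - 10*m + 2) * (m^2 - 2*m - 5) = 2*m^4 - 14*m^3 + 12*m^2 + 46*m - 10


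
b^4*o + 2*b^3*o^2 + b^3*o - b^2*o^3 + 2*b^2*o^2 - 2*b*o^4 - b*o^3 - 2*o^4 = (b - o)*(b + o)*(b + 2*o)*(b*o + o)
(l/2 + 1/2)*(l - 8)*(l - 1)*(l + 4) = l^4/2 - 2*l^3 - 33*l^2/2 + 2*l + 16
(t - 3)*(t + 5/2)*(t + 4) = t^3 + 7*t^2/2 - 19*t/2 - 30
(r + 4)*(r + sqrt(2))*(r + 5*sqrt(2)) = r^3 + 4*r^2 + 6*sqrt(2)*r^2 + 10*r + 24*sqrt(2)*r + 40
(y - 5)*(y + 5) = y^2 - 25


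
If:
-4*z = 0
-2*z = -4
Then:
No Solution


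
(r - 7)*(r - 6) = r^2 - 13*r + 42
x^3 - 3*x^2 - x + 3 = (x - 3)*(x - 1)*(x + 1)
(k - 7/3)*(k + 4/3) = k^2 - k - 28/9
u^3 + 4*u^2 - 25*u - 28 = (u - 4)*(u + 1)*(u + 7)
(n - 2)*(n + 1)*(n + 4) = n^3 + 3*n^2 - 6*n - 8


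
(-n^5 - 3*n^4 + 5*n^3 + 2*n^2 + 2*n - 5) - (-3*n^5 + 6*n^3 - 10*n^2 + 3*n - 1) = 2*n^5 - 3*n^4 - n^3 + 12*n^2 - n - 4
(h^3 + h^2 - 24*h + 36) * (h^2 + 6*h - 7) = h^5 + 7*h^4 - 25*h^3 - 115*h^2 + 384*h - 252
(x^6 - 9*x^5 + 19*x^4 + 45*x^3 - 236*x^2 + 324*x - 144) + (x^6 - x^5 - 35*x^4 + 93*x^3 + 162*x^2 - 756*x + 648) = 2*x^6 - 10*x^5 - 16*x^4 + 138*x^3 - 74*x^2 - 432*x + 504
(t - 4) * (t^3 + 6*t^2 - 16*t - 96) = t^4 + 2*t^3 - 40*t^2 - 32*t + 384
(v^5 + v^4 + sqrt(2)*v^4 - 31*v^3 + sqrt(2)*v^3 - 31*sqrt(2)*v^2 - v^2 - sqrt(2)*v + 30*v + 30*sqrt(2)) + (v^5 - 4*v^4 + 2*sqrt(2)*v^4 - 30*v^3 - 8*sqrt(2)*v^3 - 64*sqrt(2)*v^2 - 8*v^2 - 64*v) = 2*v^5 - 3*v^4 + 3*sqrt(2)*v^4 - 61*v^3 - 7*sqrt(2)*v^3 - 95*sqrt(2)*v^2 - 9*v^2 - 34*v - sqrt(2)*v + 30*sqrt(2)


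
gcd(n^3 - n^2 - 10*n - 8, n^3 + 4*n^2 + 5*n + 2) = n^2 + 3*n + 2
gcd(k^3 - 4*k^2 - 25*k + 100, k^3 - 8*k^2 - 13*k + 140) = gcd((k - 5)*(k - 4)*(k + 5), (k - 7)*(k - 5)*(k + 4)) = k - 5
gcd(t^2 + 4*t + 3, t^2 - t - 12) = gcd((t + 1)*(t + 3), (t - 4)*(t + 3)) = t + 3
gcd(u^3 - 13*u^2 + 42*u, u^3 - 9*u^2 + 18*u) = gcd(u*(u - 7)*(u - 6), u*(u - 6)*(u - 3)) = u^2 - 6*u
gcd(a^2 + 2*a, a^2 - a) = a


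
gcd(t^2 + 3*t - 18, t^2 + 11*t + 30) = t + 6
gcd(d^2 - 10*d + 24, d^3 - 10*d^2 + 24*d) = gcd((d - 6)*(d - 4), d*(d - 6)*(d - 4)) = d^2 - 10*d + 24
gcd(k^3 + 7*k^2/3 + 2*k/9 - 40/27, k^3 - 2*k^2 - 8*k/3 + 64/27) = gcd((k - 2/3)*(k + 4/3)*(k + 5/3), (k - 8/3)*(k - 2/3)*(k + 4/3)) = k^2 + 2*k/3 - 8/9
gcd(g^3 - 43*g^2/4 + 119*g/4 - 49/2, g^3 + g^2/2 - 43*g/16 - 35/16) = g - 7/4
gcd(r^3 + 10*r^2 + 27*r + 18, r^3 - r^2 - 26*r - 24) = r + 1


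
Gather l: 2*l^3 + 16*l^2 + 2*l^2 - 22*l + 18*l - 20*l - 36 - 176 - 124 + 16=2*l^3 + 18*l^2 - 24*l - 320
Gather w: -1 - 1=-2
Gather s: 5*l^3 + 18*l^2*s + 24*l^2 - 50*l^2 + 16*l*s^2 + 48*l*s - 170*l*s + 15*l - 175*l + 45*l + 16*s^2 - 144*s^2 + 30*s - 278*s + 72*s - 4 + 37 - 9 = 5*l^3 - 26*l^2 - 115*l + s^2*(16*l - 128) + s*(18*l^2 - 122*l - 176) + 24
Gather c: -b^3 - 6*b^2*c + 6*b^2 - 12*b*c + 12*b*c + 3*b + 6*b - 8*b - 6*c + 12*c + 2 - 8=-b^3 + 6*b^2 + b + c*(6 - 6*b^2) - 6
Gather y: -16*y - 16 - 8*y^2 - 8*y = -8*y^2 - 24*y - 16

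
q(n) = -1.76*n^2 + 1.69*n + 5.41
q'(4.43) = -13.90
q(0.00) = 5.41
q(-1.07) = 1.59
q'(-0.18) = 2.32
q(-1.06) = 1.64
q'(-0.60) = 3.80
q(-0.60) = 3.76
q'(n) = 1.69 - 3.52*n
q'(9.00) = -29.99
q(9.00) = -121.94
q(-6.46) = -78.96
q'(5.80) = -18.73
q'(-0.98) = 5.14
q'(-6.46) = 24.43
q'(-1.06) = 5.42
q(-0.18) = 5.05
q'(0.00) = 1.69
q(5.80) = -43.99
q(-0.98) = 2.06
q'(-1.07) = 5.46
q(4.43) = -21.64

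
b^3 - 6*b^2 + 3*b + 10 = (b - 5)*(b - 2)*(b + 1)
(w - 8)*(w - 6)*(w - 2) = w^3 - 16*w^2 + 76*w - 96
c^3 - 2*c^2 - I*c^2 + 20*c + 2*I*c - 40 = (c - 2)*(c - 5*I)*(c + 4*I)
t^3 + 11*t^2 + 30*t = t*(t + 5)*(t + 6)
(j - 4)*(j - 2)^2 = j^3 - 8*j^2 + 20*j - 16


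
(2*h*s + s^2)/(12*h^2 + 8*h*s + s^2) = s/(6*h + s)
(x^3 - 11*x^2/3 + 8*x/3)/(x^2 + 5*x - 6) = x*(3*x - 8)/(3*(x + 6))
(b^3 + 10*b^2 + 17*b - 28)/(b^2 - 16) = (b^2 + 6*b - 7)/(b - 4)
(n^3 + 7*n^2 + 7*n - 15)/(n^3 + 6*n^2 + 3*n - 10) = (n + 3)/(n + 2)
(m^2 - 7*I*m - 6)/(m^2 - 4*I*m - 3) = (m - 6*I)/(m - 3*I)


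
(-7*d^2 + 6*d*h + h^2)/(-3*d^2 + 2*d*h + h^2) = (7*d + h)/(3*d + h)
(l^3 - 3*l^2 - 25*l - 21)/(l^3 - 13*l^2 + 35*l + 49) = (l + 3)/(l - 7)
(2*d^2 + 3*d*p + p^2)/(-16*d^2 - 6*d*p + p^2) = (d + p)/(-8*d + p)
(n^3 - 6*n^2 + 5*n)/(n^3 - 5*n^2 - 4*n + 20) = n*(n - 1)/(n^2 - 4)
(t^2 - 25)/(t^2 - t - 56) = (25 - t^2)/(-t^2 + t + 56)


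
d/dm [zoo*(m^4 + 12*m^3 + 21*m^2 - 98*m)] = zoo*(m^3 + m^2 + m + 1)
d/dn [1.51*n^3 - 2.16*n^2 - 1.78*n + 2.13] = 4.53*n^2 - 4.32*n - 1.78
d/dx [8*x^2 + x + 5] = 16*x + 1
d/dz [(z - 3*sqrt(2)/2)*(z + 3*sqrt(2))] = 2*z + 3*sqrt(2)/2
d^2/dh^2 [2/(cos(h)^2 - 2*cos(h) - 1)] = (8*sin(h)^4 - 20*sin(h)^2 + 11*cos(h) - 3*cos(3*h) - 8)/(sin(h)^2 + 2*cos(h))^3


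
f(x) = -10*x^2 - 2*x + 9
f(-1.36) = -6.78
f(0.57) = 4.61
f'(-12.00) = 238.00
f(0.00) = 9.00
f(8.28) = -693.14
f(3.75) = -139.12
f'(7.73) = -156.60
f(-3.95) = -139.12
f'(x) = -20*x - 2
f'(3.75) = -77.00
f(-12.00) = -1407.00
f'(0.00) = -2.00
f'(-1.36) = 25.20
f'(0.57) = -13.40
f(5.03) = -254.07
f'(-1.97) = 37.40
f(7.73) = -603.99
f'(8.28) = -167.60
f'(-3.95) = 77.00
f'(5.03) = -102.60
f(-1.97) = -25.87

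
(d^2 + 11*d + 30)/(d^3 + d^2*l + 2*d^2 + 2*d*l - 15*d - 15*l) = (d + 6)/(d^2 + d*l - 3*d - 3*l)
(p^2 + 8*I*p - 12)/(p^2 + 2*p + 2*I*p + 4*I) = (p + 6*I)/(p + 2)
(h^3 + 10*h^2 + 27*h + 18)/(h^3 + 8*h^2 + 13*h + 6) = (h + 3)/(h + 1)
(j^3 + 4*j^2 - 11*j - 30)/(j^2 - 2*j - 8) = (j^2 + 2*j - 15)/(j - 4)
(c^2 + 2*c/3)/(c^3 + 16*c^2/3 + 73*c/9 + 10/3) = 3*c/(3*c^2 + 14*c + 15)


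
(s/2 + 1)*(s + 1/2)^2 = s^3/2 + 3*s^2/2 + 9*s/8 + 1/4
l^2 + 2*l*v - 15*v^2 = (l - 3*v)*(l + 5*v)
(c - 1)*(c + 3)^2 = c^3 + 5*c^2 + 3*c - 9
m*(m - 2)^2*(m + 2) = m^4 - 2*m^3 - 4*m^2 + 8*m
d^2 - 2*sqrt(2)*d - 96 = (d - 8*sqrt(2))*(d + 6*sqrt(2))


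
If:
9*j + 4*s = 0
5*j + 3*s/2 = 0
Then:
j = 0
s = 0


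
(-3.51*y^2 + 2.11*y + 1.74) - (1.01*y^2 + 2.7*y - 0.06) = -4.52*y^2 - 0.59*y + 1.8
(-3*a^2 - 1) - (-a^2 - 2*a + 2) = -2*a^2 + 2*a - 3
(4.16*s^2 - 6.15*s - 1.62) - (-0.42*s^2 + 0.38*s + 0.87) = 4.58*s^2 - 6.53*s - 2.49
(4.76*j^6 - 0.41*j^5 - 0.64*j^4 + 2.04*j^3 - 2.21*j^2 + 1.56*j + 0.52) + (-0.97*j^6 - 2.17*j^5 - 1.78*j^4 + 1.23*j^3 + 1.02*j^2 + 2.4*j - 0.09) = 3.79*j^6 - 2.58*j^5 - 2.42*j^4 + 3.27*j^3 - 1.19*j^2 + 3.96*j + 0.43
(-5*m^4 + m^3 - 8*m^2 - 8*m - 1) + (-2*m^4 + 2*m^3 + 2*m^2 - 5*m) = -7*m^4 + 3*m^3 - 6*m^2 - 13*m - 1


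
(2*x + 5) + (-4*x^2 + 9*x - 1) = -4*x^2 + 11*x + 4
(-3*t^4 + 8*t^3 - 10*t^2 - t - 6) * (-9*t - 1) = 27*t^5 - 69*t^4 + 82*t^3 + 19*t^2 + 55*t + 6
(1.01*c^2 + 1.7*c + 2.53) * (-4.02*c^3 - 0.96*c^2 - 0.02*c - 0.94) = -4.0602*c^5 - 7.8036*c^4 - 11.8228*c^3 - 3.4122*c^2 - 1.6486*c - 2.3782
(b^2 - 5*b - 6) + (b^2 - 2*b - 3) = 2*b^2 - 7*b - 9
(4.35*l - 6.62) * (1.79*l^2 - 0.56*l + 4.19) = 7.7865*l^3 - 14.2858*l^2 + 21.9337*l - 27.7378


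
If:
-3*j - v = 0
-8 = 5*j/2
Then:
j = -16/5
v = 48/5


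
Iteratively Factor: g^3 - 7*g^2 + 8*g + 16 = (g - 4)*(g^2 - 3*g - 4) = (g - 4)*(g + 1)*(g - 4)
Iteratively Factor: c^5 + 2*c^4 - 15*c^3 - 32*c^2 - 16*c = (c + 4)*(c^4 - 2*c^3 - 7*c^2 - 4*c) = c*(c + 4)*(c^3 - 2*c^2 - 7*c - 4) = c*(c - 4)*(c + 4)*(c^2 + 2*c + 1) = c*(c - 4)*(c + 1)*(c + 4)*(c + 1)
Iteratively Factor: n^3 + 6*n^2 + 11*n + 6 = (n + 1)*(n^2 + 5*n + 6) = (n + 1)*(n + 3)*(n + 2)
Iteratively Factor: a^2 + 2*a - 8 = (a - 2)*(a + 4)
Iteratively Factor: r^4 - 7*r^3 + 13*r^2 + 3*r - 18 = (r - 2)*(r^3 - 5*r^2 + 3*r + 9) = (r - 3)*(r - 2)*(r^2 - 2*r - 3) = (r - 3)*(r - 2)*(r + 1)*(r - 3)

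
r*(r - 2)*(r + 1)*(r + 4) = r^4 + 3*r^3 - 6*r^2 - 8*r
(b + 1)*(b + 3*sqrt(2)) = b^2 + b + 3*sqrt(2)*b + 3*sqrt(2)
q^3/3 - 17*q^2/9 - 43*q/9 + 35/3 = (q/3 + 1)*(q - 7)*(q - 5/3)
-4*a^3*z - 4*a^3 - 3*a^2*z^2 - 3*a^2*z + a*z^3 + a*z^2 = (-4*a + z)*(a + z)*(a*z + a)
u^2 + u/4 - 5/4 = (u - 1)*(u + 5/4)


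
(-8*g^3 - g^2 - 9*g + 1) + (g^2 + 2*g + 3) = -8*g^3 - 7*g + 4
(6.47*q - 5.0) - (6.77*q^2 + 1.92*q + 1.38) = -6.77*q^2 + 4.55*q - 6.38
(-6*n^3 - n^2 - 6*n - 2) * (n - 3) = -6*n^4 + 17*n^3 - 3*n^2 + 16*n + 6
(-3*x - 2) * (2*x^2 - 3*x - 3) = -6*x^3 + 5*x^2 + 15*x + 6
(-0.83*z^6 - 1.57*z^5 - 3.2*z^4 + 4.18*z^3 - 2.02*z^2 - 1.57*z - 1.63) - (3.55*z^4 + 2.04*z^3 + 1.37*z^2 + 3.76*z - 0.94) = -0.83*z^6 - 1.57*z^5 - 6.75*z^4 + 2.14*z^3 - 3.39*z^2 - 5.33*z - 0.69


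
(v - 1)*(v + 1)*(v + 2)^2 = v^4 + 4*v^3 + 3*v^2 - 4*v - 4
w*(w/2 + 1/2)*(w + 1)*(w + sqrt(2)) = w^4/2 + sqrt(2)*w^3/2 + w^3 + w^2/2 + sqrt(2)*w^2 + sqrt(2)*w/2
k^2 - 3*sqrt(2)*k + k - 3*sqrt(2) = (k + 1)*(k - 3*sqrt(2))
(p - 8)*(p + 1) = p^2 - 7*p - 8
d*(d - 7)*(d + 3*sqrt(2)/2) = d^3 - 7*d^2 + 3*sqrt(2)*d^2/2 - 21*sqrt(2)*d/2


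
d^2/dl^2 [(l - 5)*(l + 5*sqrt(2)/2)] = 2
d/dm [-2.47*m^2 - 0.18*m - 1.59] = -4.94*m - 0.18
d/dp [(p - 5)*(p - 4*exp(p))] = p - (p - 5)*(4*exp(p) - 1) - 4*exp(p)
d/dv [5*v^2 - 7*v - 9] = 10*v - 7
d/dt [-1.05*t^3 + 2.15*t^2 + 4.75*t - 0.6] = -3.15*t^2 + 4.3*t + 4.75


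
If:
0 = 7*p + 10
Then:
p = -10/7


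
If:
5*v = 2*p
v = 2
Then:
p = 5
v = 2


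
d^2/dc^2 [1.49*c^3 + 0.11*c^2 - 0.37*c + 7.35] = 8.94*c + 0.22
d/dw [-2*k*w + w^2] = -2*k + 2*w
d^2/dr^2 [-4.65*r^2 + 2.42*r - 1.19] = -9.30000000000000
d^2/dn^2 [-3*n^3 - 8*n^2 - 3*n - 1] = -18*n - 16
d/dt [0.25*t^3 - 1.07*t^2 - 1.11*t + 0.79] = 0.75*t^2 - 2.14*t - 1.11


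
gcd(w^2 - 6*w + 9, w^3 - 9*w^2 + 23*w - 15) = w - 3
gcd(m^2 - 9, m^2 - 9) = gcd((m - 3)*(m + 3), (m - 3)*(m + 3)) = m^2 - 9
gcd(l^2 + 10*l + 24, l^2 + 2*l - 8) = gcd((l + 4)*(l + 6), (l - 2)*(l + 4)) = l + 4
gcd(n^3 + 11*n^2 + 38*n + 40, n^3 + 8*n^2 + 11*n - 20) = n^2 + 9*n + 20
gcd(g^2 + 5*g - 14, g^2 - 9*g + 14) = g - 2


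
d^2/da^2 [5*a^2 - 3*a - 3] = 10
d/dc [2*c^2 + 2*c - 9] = 4*c + 2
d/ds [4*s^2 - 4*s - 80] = 8*s - 4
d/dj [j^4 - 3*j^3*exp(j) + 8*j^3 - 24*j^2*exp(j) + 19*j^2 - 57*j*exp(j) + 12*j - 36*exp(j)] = -3*j^3*exp(j) + 4*j^3 - 33*j^2*exp(j) + 24*j^2 - 105*j*exp(j) + 38*j - 93*exp(j) + 12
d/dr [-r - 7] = -1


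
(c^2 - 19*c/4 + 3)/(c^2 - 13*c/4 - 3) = (4*c - 3)/(4*c + 3)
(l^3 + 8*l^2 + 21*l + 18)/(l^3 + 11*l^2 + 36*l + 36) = (l + 3)/(l + 6)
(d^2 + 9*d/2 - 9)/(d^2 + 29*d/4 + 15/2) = 2*(2*d - 3)/(4*d + 5)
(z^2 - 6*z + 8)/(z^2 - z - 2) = (z - 4)/(z + 1)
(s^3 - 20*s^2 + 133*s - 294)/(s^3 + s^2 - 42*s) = (s^2 - 14*s + 49)/(s*(s + 7))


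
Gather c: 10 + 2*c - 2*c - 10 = 0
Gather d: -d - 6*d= -7*d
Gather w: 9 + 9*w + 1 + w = 10*w + 10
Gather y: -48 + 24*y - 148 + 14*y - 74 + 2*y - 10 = 40*y - 280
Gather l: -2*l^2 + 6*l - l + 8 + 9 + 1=-2*l^2 + 5*l + 18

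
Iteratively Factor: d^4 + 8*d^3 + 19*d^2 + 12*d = (d + 1)*(d^3 + 7*d^2 + 12*d) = (d + 1)*(d + 4)*(d^2 + 3*d) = (d + 1)*(d + 3)*(d + 4)*(d)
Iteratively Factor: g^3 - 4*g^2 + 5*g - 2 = (g - 1)*(g^2 - 3*g + 2) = (g - 2)*(g - 1)*(g - 1)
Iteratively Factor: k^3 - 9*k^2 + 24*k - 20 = (k - 2)*(k^2 - 7*k + 10) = (k - 2)^2*(k - 5)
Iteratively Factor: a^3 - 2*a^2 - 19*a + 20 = (a + 4)*(a^2 - 6*a + 5) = (a - 5)*(a + 4)*(a - 1)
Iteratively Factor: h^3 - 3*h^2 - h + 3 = (h + 1)*(h^2 - 4*h + 3) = (h - 3)*(h + 1)*(h - 1)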